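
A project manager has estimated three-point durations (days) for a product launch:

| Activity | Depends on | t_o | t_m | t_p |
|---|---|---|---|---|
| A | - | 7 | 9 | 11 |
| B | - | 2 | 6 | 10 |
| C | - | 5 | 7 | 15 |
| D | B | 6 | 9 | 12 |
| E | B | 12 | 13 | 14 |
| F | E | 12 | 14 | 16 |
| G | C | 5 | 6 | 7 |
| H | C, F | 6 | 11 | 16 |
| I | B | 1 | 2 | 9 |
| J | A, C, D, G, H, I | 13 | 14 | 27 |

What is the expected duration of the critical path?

te_A = (7 + 4·9 + 11)/6 = 54/6 = 9
te_B = (2 + 4·6 + 10)/6 = 36/6 = 6
te_C = (5 + 4·7 + 15)/6 = 48/6 = 8
te_D = (6 + 4·9 + 12)/6 = 54/6 = 9
te_E = (12 + 4·13 + 14)/6 = 78/6 = 13
te_F = (12 + 4·14 + 16)/6 = 84/6 = 14
te_G = (5 + 4·6 + 7)/6 = 36/6 = 6
te_H = (6 + 4·11 + 16)/6 = 66/6 = 11
te_I = (1 + 4·2 + 9)/6 = 18/6 = 3
te_J = (13 + 4·14 + 27)/6 = 96/6 = 16

Forward pass:
ES_A = 0; EF_A = 9
ES_B = 0; EF_B = 6
ES_C = 0; EF_C = 8
ES_D = 6; EF_D = 6+9 = 15
ES_E = 6; EF_E = 6+13 = 19
ES_F = 19; EF_F = 19+14 = 33
ES_G = 8; EF_G = 8+6 = 14
ES_H = max(EF_C=8, EF_F=33) = 33; EF_H = 33+11 = 44
ES_I = 6; EF_I = 6+3 = 9
ES_J = max(EF_A=9, EF_C=8, EF_D=15, EF_G=14, EF_H=44, EF_I=9) = 44; EF_J = 44+16 = 60
Expected project duration μ = 60 days. Critical path: B → E → F → H → J.

60 days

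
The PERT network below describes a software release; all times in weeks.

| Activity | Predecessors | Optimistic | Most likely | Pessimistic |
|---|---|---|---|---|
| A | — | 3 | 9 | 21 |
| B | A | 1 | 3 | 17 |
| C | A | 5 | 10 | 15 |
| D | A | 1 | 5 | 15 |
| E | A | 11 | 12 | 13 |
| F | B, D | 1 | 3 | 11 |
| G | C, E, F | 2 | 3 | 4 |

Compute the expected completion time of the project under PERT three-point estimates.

te_A = (3 + 4·9 + 21)/6 = 60/6 = 10
te_B = (1 + 4·3 + 17)/6 = 30/6 = 5
te_C = (5 + 4·10 + 15)/6 = 60/6 = 10
te_D = (1 + 4·5 + 15)/6 = 36/6 = 6
te_E = (11 + 4·12 + 13)/6 = 72/6 = 12
te_F = (1 + 4·3 + 11)/6 = 24/6 = 4
te_G = (2 + 4·3 + 4)/6 = 18/6 = 3

Forward pass:
ES_A = 0; EF_A = 10
ES_B = 10; EF_B = 10+5 = 15
ES_C = 10; EF_C = 10+10 = 20
ES_D = 10; EF_D = 10+6 = 16
ES_E = 10; EF_E = 10+12 = 22
ES_F = max(EF_B=15, EF_D=16) = 16; EF_F = 16+4 = 20
ES_G = max(EF_C=20, EF_E=22, EF_F=20) = 22; EF_G = 22+3 = 25
Expected project duration μ = 25 weeks. Critical path: A → E → G.

25 weeks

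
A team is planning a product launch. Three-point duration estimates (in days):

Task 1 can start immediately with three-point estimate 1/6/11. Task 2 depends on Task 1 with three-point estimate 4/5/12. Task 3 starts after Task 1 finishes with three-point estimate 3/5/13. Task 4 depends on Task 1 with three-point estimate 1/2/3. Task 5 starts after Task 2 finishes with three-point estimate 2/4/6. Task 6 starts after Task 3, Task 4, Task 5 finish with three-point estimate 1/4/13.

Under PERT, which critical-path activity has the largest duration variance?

Task 6

te_Task 1 = (1 + 4·6 + 11)/6 = 36/6 = 6; σ²_Task 1 = ((11−1)/6)² = 2.778
te_Task 2 = (4 + 4·5 + 12)/6 = 36/6 = 6; σ²_Task 2 = ((12−4)/6)² = 1.778
te_Task 3 = (3 + 4·5 + 13)/6 = 36/6 = 6; σ²_Task 3 = ((13−3)/6)² = 2.778
te_Task 4 = (1 + 4·2 + 3)/6 = 12/6 = 2; σ²_Task 4 = ((3−1)/6)² = 0.111
te_Task 5 = (2 + 4·4 + 6)/6 = 24/6 = 4; σ²_Task 5 = ((6−2)/6)² = 0.444
te_Task 6 = (1 + 4·4 + 13)/6 = 30/6 = 5; σ²_Task 6 = ((13−1)/6)² = 4.000

Forward pass:
ES_Task 1 = 0; EF_Task 1 = 6
ES_Task 2 = 6; EF_Task 2 = 6+6 = 12
ES_Task 3 = 6; EF_Task 3 = 6+6 = 12
ES_Task 4 = 6; EF_Task 4 = 6+2 = 8
ES_Task 5 = 12; EF_Task 5 = 12+4 = 16
ES_Task 6 = max(EF_Task 3=12, EF_Task 4=8, EF_Task 5=16) = 16; EF_Task 6 = 16+5 = 21
Expected project duration μ = 21 days. Critical path: Task 1 → Task 2 → Task 5 → Task 6.

Variances on critical path: σ²_Task 1=2.778, σ²_Task 2=1.778, σ²_Task 5=0.444, σ²_Task 6=4.000.
Largest is σ²_Task 6 = 4.000.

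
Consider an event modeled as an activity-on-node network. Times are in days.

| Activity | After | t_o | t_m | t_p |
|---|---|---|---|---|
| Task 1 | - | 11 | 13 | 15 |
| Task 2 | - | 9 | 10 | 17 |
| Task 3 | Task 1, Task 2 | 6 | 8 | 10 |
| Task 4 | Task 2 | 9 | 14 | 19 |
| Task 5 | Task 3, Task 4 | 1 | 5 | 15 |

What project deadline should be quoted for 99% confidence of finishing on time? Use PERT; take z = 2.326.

te_Task 1 = (11 + 4·13 + 15)/6 = 78/6 = 13; σ²_Task 1 = ((15−11)/6)² = 0.444
te_Task 2 = (9 + 4·10 + 17)/6 = 66/6 = 11; σ²_Task 2 = ((17−9)/6)² = 1.778
te_Task 3 = (6 + 4·8 + 10)/6 = 48/6 = 8; σ²_Task 3 = ((10−6)/6)² = 0.444
te_Task 4 = (9 + 4·14 + 19)/6 = 84/6 = 14; σ²_Task 4 = ((19−9)/6)² = 2.778
te_Task 5 = (1 + 4·5 + 15)/6 = 36/6 = 6; σ²_Task 5 = ((15−1)/6)² = 5.444

Forward pass:
ES_Task 1 = 0; EF_Task 1 = 13
ES_Task 2 = 0; EF_Task 2 = 11
ES_Task 3 = max(EF_Task 1=13, EF_Task 2=11) = 13; EF_Task 3 = 13+8 = 21
ES_Task 4 = 11; EF_Task 4 = 11+14 = 25
ES_Task 5 = max(EF_Task 3=21, EF_Task 4=25) = 25; EF_Task 5 = 25+6 = 31
Expected project duration μ = 31 days. Critical path: Task 2 → Task 4 → Task 5.

Variance along critical path = 1.778 + 2.778 + 5.444 = 10.000; σ = 3.162 days.
D = μ + z·σ = 31 + 2.326·3.162 = 38.4 days

38.4 days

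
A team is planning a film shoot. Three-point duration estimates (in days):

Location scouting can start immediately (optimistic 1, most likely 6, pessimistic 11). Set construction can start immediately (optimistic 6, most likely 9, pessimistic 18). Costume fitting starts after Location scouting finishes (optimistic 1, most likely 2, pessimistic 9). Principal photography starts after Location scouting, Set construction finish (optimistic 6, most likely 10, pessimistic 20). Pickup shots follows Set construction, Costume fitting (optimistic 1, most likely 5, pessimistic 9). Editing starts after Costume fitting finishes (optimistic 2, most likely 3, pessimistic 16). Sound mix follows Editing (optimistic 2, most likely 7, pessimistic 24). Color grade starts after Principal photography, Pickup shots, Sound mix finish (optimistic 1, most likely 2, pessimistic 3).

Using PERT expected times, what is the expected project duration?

25 days

te_Location scouting = (1 + 4·6 + 11)/6 = 36/6 = 6
te_Set construction = (6 + 4·9 + 18)/6 = 60/6 = 10
te_Costume fitting = (1 + 4·2 + 9)/6 = 18/6 = 3
te_Principal photography = (6 + 4·10 + 20)/6 = 66/6 = 11
te_Pickup shots = (1 + 4·5 + 9)/6 = 30/6 = 5
te_Editing = (2 + 4·3 + 16)/6 = 30/6 = 5
te_Sound mix = (2 + 4·7 + 24)/6 = 54/6 = 9
te_Color grade = (1 + 4·2 + 3)/6 = 12/6 = 2

Forward pass:
ES_Location scouting = 0; EF_Location scouting = 6
ES_Set construction = 0; EF_Set construction = 10
ES_Costume fitting = 6; EF_Costume fitting = 6+3 = 9
ES_Principal photography = max(EF_Location scouting=6, EF_Set construction=10) = 10; EF_Principal photography = 10+11 = 21
ES_Pickup shots = max(EF_Set construction=10, EF_Costume fitting=9) = 10; EF_Pickup shots = 10+5 = 15
ES_Editing = 9; EF_Editing = 9+5 = 14
ES_Sound mix = 14; EF_Sound mix = 14+9 = 23
ES_Color grade = max(EF_Principal photography=21, EF_Pickup shots=15, EF_Sound mix=23) = 23; EF_Color grade = 23+2 = 25
Expected project duration μ = 25 days. Critical path: Location scouting → Costume fitting → Editing → Sound mix → Color grade.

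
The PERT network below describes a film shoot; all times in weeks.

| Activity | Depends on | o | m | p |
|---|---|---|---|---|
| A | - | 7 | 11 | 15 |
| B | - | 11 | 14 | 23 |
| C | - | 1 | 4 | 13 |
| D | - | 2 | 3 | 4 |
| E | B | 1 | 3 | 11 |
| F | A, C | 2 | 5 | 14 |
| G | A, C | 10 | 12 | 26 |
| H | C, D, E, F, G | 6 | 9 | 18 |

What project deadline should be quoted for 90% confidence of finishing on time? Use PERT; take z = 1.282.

te_A = (7 + 4·11 + 15)/6 = 66/6 = 11; σ²_A = ((15−7)/6)² = 1.778
te_B = (11 + 4·14 + 23)/6 = 90/6 = 15; σ²_B = ((23−11)/6)² = 4.000
te_C = (1 + 4·4 + 13)/6 = 30/6 = 5; σ²_C = ((13−1)/6)² = 4.000
te_D = (2 + 4·3 + 4)/6 = 18/6 = 3; σ²_D = ((4−2)/6)² = 0.111
te_E = (1 + 4·3 + 11)/6 = 24/6 = 4; σ²_E = ((11−1)/6)² = 2.778
te_F = (2 + 4·5 + 14)/6 = 36/6 = 6; σ²_F = ((14−2)/6)² = 4.000
te_G = (10 + 4·12 + 26)/6 = 84/6 = 14; σ²_G = ((26−10)/6)² = 7.111
te_H = (6 + 4·9 + 18)/6 = 60/6 = 10; σ²_H = ((18−6)/6)² = 4.000

Forward pass:
ES_A = 0; EF_A = 11
ES_B = 0; EF_B = 15
ES_C = 0; EF_C = 5
ES_D = 0; EF_D = 3
ES_E = 15; EF_E = 15+4 = 19
ES_F = max(EF_A=11, EF_C=5) = 11; EF_F = 11+6 = 17
ES_G = max(EF_A=11, EF_C=5) = 11; EF_G = 11+14 = 25
ES_H = max(EF_C=5, EF_D=3, EF_E=19, EF_F=17, EF_G=25) = 25; EF_H = 25+10 = 35
Expected project duration μ = 35 weeks. Critical path: A → G → H.

Variance along critical path = 1.778 + 7.111 + 4.000 = 12.889; σ = 3.590 weeks.
D = μ + z·σ = 35 + 1.282·3.590 = 39.6 weeks

39.6 weeks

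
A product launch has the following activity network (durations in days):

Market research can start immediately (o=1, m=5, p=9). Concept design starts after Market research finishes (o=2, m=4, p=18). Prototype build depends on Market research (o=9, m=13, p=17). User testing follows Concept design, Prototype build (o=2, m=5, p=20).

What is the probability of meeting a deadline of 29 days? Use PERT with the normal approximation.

0.871

te_Market research = (1 + 4·5 + 9)/6 = 30/6 = 5; σ²_Market research = ((9−1)/6)² = 1.778
te_Concept design = (2 + 4·4 + 18)/6 = 36/6 = 6; σ²_Concept design = ((18−2)/6)² = 7.111
te_Prototype build = (9 + 4·13 + 17)/6 = 78/6 = 13; σ²_Prototype build = ((17−9)/6)² = 1.778
te_User testing = (2 + 4·5 + 20)/6 = 42/6 = 7; σ²_User testing = ((20−2)/6)² = 9.000

Forward pass:
ES_Market research = 0; EF_Market research = 5
ES_Concept design = 5; EF_Concept design = 5+6 = 11
ES_Prototype build = 5; EF_Prototype build = 5+13 = 18
ES_User testing = max(EF_Concept design=11, EF_Prototype build=18) = 18; EF_User testing = 18+7 = 25
Expected project duration μ = 25 days. Critical path: Market research → Prototype build → User testing.

Variance along critical path = 1.778 + 1.778 + 9.000 = 12.556; σ = √12.556 = 3.543 days.
Z = (29 − 25) / 3.543 = 1.129
P(T ≤ 29) = Φ(1.129) ≈ 0.871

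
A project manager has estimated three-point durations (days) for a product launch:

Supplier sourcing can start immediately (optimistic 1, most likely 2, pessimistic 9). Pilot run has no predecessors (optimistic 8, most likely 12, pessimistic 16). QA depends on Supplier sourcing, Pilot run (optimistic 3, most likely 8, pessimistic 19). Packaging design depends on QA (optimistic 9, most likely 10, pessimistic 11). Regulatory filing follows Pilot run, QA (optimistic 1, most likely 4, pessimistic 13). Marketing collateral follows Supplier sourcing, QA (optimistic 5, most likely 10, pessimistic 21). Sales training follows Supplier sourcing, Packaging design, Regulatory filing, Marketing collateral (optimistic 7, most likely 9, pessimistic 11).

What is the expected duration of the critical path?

41 days

te_Supplier sourcing = (1 + 4·2 + 9)/6 = 18/6 = 3
te_Pilot run = (8 + 4·12 + 16)/6 = 72/6 = 12
te_QA = (3 + 4·8 + 19)/6 = 54/6 = 9
te_Packaging design = (9 + 4·10 + 11)/6 = 60/6 = 10
te_Regulatory filing = (1 + 4·4 + 13)/6 = 30/6 = 5
te_Marketing collateral = (5 + 4·10 + 21)/6 = 66/6 = 11
te_Sales training = (7 + 4·9 + 11)/6 = 54/6 = 9

Forward pass:
ES_Supplier sourcing = 0; EF_Supplier sourcing = 3
ES_Pilot run = 0; EF_Pilot run = 12
ES_QA = max(EF_Supplier sourcing=3, EF_Pilot run=12) = 12; EF_QA = 12+9 = 21
ES_Packaging design = 21; EF_Packaging design = 21+10 = 31
ES_Regulatory filing = max(EF_Pilot run=12, EF_QA=21) = 21; EF_Regulatory filing = 21+5 = 26
ES_Marketing collateral = max(EF_Supplier sourcing=3, EF_QA=21) = 21; EF_Marketing collateral = 21+11 = 32
ES_Sales training = max(EF_Supplier sourcing=3, EF_Packaging design=31, EF_Regulatory filing=26, EF_Marketing collateral=32) = 32; EF_Sales training = 32+9 = 41
Expected project duration μ = 41 days. Critical path: Pilot run → QA → Marketing collateral → Sales training.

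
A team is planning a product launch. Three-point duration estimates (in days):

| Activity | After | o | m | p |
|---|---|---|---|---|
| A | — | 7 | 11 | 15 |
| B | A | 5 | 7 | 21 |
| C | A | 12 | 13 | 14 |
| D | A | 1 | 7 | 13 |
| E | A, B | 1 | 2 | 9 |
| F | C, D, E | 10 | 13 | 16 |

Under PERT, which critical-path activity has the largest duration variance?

A

te_A = (7 + 4·11 + 15)/6 = 66/6 = 11; σ²_A = ((15−7)/6)² = 1.778
te_B = (5 + 4·7 + 21)/6 = 54/6 = 9; σ²_B = ((21−5)/6)² = 7.111
te_C = (12 + 4·13 + 14)/6 = 78/6 = 13; σ²_C = ((14−12)/6)² = 0.111
te_D = (1 + 4·7 + 13)/6 = 42/6 = 7; σ²_D = ((13−1)/6)² = 4.000
te_E = (1 + 4·2 + 9)/6 = 18/6 = 3; σ²_E = ((9−1)/6)² = 1.778
te_F = (10 + 4·13 + 16)/6 = 78/6 = 13; σ²_F = ((16−10)/6)² = 1.000

Forward pass:
ES_A = 0; EF_A = 11
ES_B = 11; EF_B = 11+9 = 20
ES_C = 11; EF_C = 11+13 = 24
ES_D = 11; EF_D = 11+7 = 18
ES_E = max(EF_A=11, EF_B=20) = 20; EF_E = 20+3 = 23
ES_F = max(EF_C=24, EF_D=18, EF_E=23) = 24; EF_F = 24+13 = 37
Expected project duration μ = 37 days. Critical path: A → C → F.

Variances on critical path: σ²_A=1.778, σ²_C=0.111, σ²_F=1.000.
Largest is σ²_A = 1.778.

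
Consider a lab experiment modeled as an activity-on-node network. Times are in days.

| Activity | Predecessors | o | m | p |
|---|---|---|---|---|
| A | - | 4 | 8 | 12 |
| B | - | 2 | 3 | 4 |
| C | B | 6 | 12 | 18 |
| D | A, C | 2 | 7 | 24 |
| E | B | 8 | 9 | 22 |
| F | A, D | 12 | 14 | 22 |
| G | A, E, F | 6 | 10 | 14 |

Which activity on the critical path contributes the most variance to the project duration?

te_A = (4 + 4·8 + 12)/6 = 48/6 = 8; σ²_A = ((12−4)/6)² = 1.778
te_B = (2 + 4·3 + 4)/6 = 18/6 = 3; σ²_B = ((4−2)/6)² = 0.111
te_C = (6 + 4·12 + 18)/6 = 72/6 = 12; σ²_C = ((18−6)/6)² = 4.000
te_D = (2 + 4·7 + 24)/6 = 54/6 = 9; σ²_D = ((24−2)/6)² = 13.444
te_E = (8 + 4·9 + 22)/6 = 66/6 = 11; σ²_E = ((22−8)/6)² = 5.444
te_F = (12 + 4·14 + 22)/6 = 90/6 = 15; σ²_F = ((22−12)/6)² = 2.778
te_G = (6 + 4·10 + 14)/6 = 60/6 = 10; σ²_G = ((14−6)/6)² = 1.778

Forward pass:
ES_A = 0; EF_A = 8
ES_B = 0; EF_B = 3
ES_C = 3; EF_C = 3+12 = 15
ES_D = max(EF_A=8, EF_C=15) = 15; EF_D = 15+9 = 24
ES_E = 3; EF_E = 3+11 = 14
ES_F = max(EF_A=8, EF_D=24) = 24; EF_F = 24+15 = 39
ES_G = max(EF_A=8, EF_E=14, EF_F=39) = 39; EF_G = 39+10 = 49
Expected project duration μ = 49 days. Critical path: B → C → D → F → G.

Variances on critical path: σ²_B=0.111, σ²_C=4.000, σ²_D=13.444, σ²_F=2.778, σ²_G=1.778.
Largest is σ²_D = 13.444.

D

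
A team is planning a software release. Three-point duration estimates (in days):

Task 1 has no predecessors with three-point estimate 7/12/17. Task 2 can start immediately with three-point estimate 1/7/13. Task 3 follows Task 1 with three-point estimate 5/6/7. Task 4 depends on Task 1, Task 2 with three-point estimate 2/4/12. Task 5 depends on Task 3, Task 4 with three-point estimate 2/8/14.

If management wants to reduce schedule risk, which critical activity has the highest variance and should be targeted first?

te_Task 1 = (7 + 4·12 + 17)/6 = 72/6 = 12; σ²_Task 1 = ((17−7)/6)² = 2.778
te_Task 2 = (1 + 4·7 + 13)/6 = 42/6 = 7; σ²_Task 2 = ((13−1)/6)² = 4.000
te_Task 3 = (5 + 4·6 + 7)/6 = 36/6 = 6; σ²_Task 3 = ((7−5)/6)² = 0.111
te_Task 4 = (2 + 4·4 + 12)/6 = 30/6 = 5; σ²_Task 4 = ((12−2)/6)² = 2.778
te_Task 5 = (2 + 4·8 + 14)/6 = 48/6 = 8; σ²_Task 5 = ((14−2)/6)² = 4.000

Forward pass:
ES_Task 1 = 0; EF_Task 1 = 12
ES_Task 2 = 0; EF_Task 2 = 7
ES_Task 3 = 12; EF_Task 3 = 12+6 = 18
ES_Task 4 = max(EF_Task 1=12, EF_Task 2=7) = 12; EF_Task 4 = 12+5 = 17
ES_Task 5 = max(EF_Task 3=18, EF_Task 4=17) = 18; EF_Task 5 = 18+8 = 26
Expected project duration μ = 26 days. Critical path: Task 1 → Task 3 → Task 5.

Variances on critical path: σ²_Task 1=2.778, σ²_Task 3=0.111, σ²_Task 5=4.000.
Largest is σ²_Task 5 = 4.000.

Task 5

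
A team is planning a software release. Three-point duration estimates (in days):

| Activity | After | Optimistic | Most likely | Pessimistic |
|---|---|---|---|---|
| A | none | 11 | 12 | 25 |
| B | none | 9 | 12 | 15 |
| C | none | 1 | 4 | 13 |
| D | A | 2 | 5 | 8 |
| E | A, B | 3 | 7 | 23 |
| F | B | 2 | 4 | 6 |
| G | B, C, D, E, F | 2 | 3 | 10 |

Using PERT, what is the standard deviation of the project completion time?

te_A = (11 + 4·12 + 25)/6 = 84/6 = 14; σ²_A = ((25−11)/6)² = 5.444
te_B = (9 + 4·12 + 15)/6 = 72/6 = 12; σ²_B = ((15−9)/6)² = 1.000
te_C = (1 + 4·4 + 13)/6 = 30/6 = 5; σ²_C = ((13−1)/6)² = 4.000
te_D = (2 + 4·5 + 8)/6 = 30/6 = 5; σ²_D = ((8−2)/6)² = 1.000
te_E = (3 + 4·7 + 23)/6 = 54/6 = 9; σ²_E = ((23−3)/6)² = 11.111
te_F = (2 + 4·4 + 6)/6 = 24/6 = 4; σ²_F = ((6−2)/6)² = 0.444
te_G = (2 + 4·3 + 10)/6 = 24/6 = 4; σ²_G = ((10−2)/6)² = 1.778

Forward pass:
ES_A = 0; EF_A = 14
ES_B = 0; EF_B = 12
ES_C = 0; EF_C = 5
ES_D = 14; EF_D = 14+5 = 19
ES_E = max(EF_A=14, EF_B=12) = 14; EF_E = 14+9 = 23
ES_F = 12; EF_F = 12+4 = 16
ES_G = max(EF_B=12, EF_C=5, EF_D=19, EF_E=23, EF_F=16) = 23; EF_G = 23+4 = 27
Expected project duration μ = 27 days. Critical path: A → E → G.

Variance along critical path = 5.444 + 11.111 + 1.778 = 18.333
σ = √18.333 = 4.282 days

4.28 days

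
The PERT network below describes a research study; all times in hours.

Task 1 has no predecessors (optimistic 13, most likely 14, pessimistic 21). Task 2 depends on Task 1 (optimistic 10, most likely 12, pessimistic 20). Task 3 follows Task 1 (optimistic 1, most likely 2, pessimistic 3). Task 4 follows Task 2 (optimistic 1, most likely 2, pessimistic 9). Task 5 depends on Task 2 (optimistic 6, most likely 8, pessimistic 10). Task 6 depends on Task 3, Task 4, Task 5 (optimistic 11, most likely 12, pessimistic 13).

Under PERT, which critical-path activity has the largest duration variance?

Task 2

te_Task 1 = (13 + 4·14 + 21)/6 = 90/6 = 15; σ²_Task 1 = ((21−13)/6)² = 1.778
te_Task 2 = (10 + 4·12 + 20)/6 = 78/6 = 13; σ²_Task 2 = ((20−10)/6)² = 2.778
te_Task 3 = (1 + 4·2 + 3)/6 = 12/6 = 2; σ²_Task 3 = ((3−1)/6)² = 0.111
te_Task 4 = (1 + 4·2 + 9)/6 = 18/6 = 3; σ²_Task 4 = ((9−1)/6)² = 1.778
te_Task 5 = (6 + 4·8 + 10)/6 = 48/6 = 8; σ²_Task 5 = ((10−6)/6)² = 0.444
te_Task 6 = (11 + 4·12 + 13)/6 = 72/6 = 12; σ²_Task 6 = ((13−11)/6)² = 0.111

Forward pass:
ES_Task 1 = 0; EF_Task 1 = 15
ES_Task 2 = 15; EF_Task 2 = 15+13 = 28
ES_Task 3 = 15; EF_Task 3 = 15+2 = 17
ES_Task 4 = 28; EF_Task 4 = 28+3 = 31
ES_Task 5 = 28; EF_Task 5 = 28+8 = 36
ES_Task 6 = max(EF_Task 3=17, EF_Task 4=31, EF_Task 5=36) = 36; EF_Task 6 = 36+12 = 48
Expected project duration μ = 48 hours. Critical path: Task 1 → Task 2 → Task 5 → Task 6.

Variances on critical path: σ²_Task 1=1.778, σ²_Task 2=2.778, σ²_Task 5=0.444, σ²_Task 6=0.111.
Largest is σ²_Task 2 = 2.778.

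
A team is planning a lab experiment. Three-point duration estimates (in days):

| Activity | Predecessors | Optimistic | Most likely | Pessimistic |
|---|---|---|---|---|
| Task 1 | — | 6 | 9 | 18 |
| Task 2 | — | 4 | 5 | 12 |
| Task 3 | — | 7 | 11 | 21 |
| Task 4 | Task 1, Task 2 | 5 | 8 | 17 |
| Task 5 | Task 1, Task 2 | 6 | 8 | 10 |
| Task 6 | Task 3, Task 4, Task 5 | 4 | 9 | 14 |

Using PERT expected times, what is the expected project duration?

28 days

te_Task 1 = (6 + 4·9 + 18)/6 = 60/6 = 10
te_Task 2 = (4 + 4·5 + 12)/6 = 36/6 = 6
te_Task 3 = (7 + 4·11 + 21)/6 = 72/6 = 12
te_Task 4 = (5 + 4·8 + 17)/6 = 54/6 = 9
te_Task 5 = (6 + 4·8 + 10)/6 = 48/6 = 8
te_Task 6 = (4 + 4·9 + 14)/6 = 54/6 = 9

Forward pass:
ES_Task 1 = 0; EF_Task 1 = 10
ES_Task 2 = 0; EF_Task 2 = 6
ES_Task 3 = 0; EF_Task 3 = 12
ES_Task 4 = max(EF_Task 1=10, EF_Task 2=6) = 10; EF_Task 4 = 10+9 = 19
ES_Task 5 = max(EF_Task 1=10, EF_Task 2=6) = 10; EF_Task 5 = 10+8 = 18
ES_Task 6 = max(EF_Task 3=12, EF_Task 4=19, EF_Task 5=18) = 19; EF_Task 6 = 19+9 = 28
Expected project duration μ = 28 days. Critical path: Task 1 → Task 4 → Task 6.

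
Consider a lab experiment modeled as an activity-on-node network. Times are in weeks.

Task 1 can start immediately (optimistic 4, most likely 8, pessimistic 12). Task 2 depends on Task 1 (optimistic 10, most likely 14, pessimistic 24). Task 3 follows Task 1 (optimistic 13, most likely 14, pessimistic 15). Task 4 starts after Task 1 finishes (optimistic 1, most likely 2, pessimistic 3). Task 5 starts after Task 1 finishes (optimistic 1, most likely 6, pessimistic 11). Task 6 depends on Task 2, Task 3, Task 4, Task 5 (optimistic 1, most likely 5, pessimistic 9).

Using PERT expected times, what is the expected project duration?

28 weeks

te_Task 1 = (4 + 4·8 + 12)/6 = 48/6 = 8
te_Task 2 = (10 + 4·14 + 24)/6 = 90/6 = 15
te_Task 3 = (13 + 4·14 + 15)/6 = 84/6 = 14
te_Task 4 = (1 + 4·2 + 3)/6 = 12/6 = 2
te_Task 5 = (1 + 4·6 + 11)/6 = 36/6 = 6
te_Task 6 = (1 + 4·5 + 9)/6 = 30/6 = 5

Forward pass:
ES_Task 1 = 0; EF_Task 1 = 8
ES_Task 2 = 8; EF_Task 2 = 8+15 = 23
ES_Task 3 = 8; EF_Task 3 = 8+14 = 22
ES_Task 4 = 8; EF_Task 4 = 8+2 = 10
ES_Task 5 = 8; EF_Task 5 = 8+6 = 14
ES_Task 6 = max(EF_Task 2=23, EF_Task 3=22, EF_Task 4=10, EF_Task 5=14) = 23; EF_Task 6 = 23+5 = 28
Expected project duration μ = 28 weeks. Critical path: Task 1 → Task 2 → Task 6.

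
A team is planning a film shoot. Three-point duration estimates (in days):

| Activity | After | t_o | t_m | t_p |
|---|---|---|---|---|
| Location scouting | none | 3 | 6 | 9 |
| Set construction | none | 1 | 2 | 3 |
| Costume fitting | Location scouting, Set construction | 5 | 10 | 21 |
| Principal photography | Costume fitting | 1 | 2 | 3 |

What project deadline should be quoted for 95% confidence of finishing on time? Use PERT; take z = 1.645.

23.7 days

te_Location scouting = (3 + 4·6 + 9)/6 = 36/6 = 6; σ²_Location scouting = ((9−3)/6)² = 1.000
te_Set construction = (1 + 4·2 + 3)/6 = 12/6 = 2; σ²_Set construction = ((3−1)/6)² = 0.111
te_Costume fitting = (5 + 4·10 + 21)/6 = 66/6 = 11; σ²_Costume fitting = ((21−5)/6)² = 7.111
te_Principal photography = (1 + 4·2 + 3)/6 = 12/6 = 2; σ²_Principal photography = ((3−1)/6)² = 0.111

Forward pass:
ES_Location scouting = 0; EF_Location scouting = 6
ES_Set construction = 0; EF_Set construction = 2
ES_Costume fitting = max(EF_Location scouting=6, EF_Set construction=2) = 6; EF_Costume fitting = 6+11 = 17
ES_Principal photography = 17; EF_Principal photography = 17+2 = 19
Expected project duration μ = 19 days. Critical path: Location scouting → Costume fitting → Principal photography.

Variance along critical path = 1.000 + 7.111 + 0.111 = 8.222; σ = 2.867 days.
D = μ + z·σ = 19 + 1.645·2.867 = 23.7 days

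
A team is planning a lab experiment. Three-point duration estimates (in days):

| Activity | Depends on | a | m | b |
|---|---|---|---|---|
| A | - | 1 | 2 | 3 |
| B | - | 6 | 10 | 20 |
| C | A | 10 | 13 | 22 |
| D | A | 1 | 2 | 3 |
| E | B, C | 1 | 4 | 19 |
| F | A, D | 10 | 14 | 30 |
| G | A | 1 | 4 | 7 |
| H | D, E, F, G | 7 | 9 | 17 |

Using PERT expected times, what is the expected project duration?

te_A = (1 + 4·2 + 3)/6 = 12/6 = 2
te_B = (6 + 4·10 + 20)/6 = 66/6 = 11
te_C = (10 + 4·13 + 22)/6 = 84/6 = 14
te_D = (1 + 4·2 + 3)/6 = 12/6 = 2
te_E = (1 + 4·4 + 19)/6 = 36/6 = 6
te_F = (10 + 4·14 + 30)/6 = 96/6 = 16
te_G = (1 + 4·4 + 7)/6 = 24/6 = 4
te_H = (7 + 4·9 + 17)/6 = 60/6 = 10

Forward pass:
ES_A = 0; EF_A = 2
ES_B = 0; EF_B = 11
ES_C = 2; EF_C = 2+14 = 16
ES_D = 2; EF_D = 2+2 = 4
ES_E = max(EF_B=11, EF_C=16) = 16; EF_E = 16+6 = 22
ES_F = max(EF_A=2, EF_D=4) = 4; EF_F = 4+16 = 20
ES_G = 2; EF_G = 2+4 = 6
ES_H = max(EF_D=4, EF_E=22, EF_F=20, EF_G=6) = 22; EF_H = 22+10 = 32
Expected project duration μ = 32 days. Critical path: A → C → E → H.

32 days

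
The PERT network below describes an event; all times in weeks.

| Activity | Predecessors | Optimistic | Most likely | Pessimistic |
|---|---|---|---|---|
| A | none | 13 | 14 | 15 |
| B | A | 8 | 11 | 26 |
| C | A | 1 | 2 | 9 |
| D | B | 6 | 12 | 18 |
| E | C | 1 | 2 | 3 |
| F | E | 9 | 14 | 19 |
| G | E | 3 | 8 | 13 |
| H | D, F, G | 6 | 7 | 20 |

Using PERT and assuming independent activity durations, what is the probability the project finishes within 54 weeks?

0.918

te_A = (13 + 4·14 + 15)/6 = 84/6 = 14; σ²_A = ((15−13)/6)² = 0.111
te_B = (8 + 4·11 + 26)/6 = 78/6 = 13; σ²_B = ((26−8)/6)² = 9.000
te_C = (1 + 4·2 + 9)/6 = 18/6 = 3; σ²_C = ((9−1)/6)² = 1.778
te_D = (6 + 4·12 + 18)/6 = 72/6 = 12; σ²_D = ((18−6)/6)² = 4.000
te_E = (1 + 4·2 + 3)/6 = 12/6 = 2; σ²_E = ((3−1)/6)² = 0.111
te_F = (9 + 4·14 + 19)/6 = 84/6 = 14; σ²_F = ((19−9)/6)² = 2.778
te_G = (3 + 4·8 + 13)/6 = 48/6 = 8; σ²_G = ((13−3)/6)² = 2.778
te_H = (6 + 4·7 + 20)/6 = 54/6 = 9; σ²_H = ((20−6)/6)² = 5.444

Forward pass:
ES_A = 0; EF_A = 14
ES_B = 14; EF_B = 14+13 = 27
ES_C = 14; EF_C = 14+3 = 17
ES_D = 27; EF_D = 27+12 = 39
ES_E = 17; EF_E = 17+2 = 19
ES_F = 19; EF_F = 19+14 = 33
ES_G = 19; EF_G = 19+8 = 27
ES_H = max(EF_D=39, EF_F=33, EF_G=27) = 39; EF_H = 39+9 = 48
Expected project duration μ = 48 weeks. Critical path: A → B → D → H.

Variance along critical path = 0.111 + 9.000 + 4.000 + 5.444 = 18.556; σ = √18.556 = 4.308 weeks.
Z = (54 − 48) / 4.308 = 1.393
P(T ≤ 54) = Φ(1.393) ≈ 0.918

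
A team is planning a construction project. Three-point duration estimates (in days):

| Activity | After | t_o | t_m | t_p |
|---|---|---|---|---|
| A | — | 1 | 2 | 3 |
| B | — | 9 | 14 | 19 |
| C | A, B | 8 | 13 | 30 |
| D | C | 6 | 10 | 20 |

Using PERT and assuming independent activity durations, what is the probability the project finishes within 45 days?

te_A = (1 + 4·2 + 3)/6 = 12/6 = 2; σ²_A = ((3−1)/6)² = 0.111
te_B = (9 + 4·14 + 19)/6 = 84/6 = 14; σ²_B = ((19−9)/6)² = 2.778
te_C = (8 + 4·13 + 30)/6 = 90/6 = 15; σ²_C = ((30−8)/6)² = 13.444
te_D = (6 + 4·10 + 20)/6 = 66/6 = 11; σ²_D = ((20−6)/6)² = 5.444

Forward pass:
ES_A = 0; EF_A = 2
ES_B = 0; EF_B = 14
ES_C = max(EF_A=2, EF_B=14) = 14; EF_C = 14+15 = 29
ES_D = 29; EF_D = 29+11 = 40
Expected project duration μ = 40 days. Critical path: B → C → D.

Variance along critical path = 2.778 + 13.444 + 5.444 = 21.667; σ = √21.667 = 4.655 days.
Z = (45 − 40) / 4.655 = 1.074
P(T ≤ 45) = Φ(1.074) ≈ 0.859

0.859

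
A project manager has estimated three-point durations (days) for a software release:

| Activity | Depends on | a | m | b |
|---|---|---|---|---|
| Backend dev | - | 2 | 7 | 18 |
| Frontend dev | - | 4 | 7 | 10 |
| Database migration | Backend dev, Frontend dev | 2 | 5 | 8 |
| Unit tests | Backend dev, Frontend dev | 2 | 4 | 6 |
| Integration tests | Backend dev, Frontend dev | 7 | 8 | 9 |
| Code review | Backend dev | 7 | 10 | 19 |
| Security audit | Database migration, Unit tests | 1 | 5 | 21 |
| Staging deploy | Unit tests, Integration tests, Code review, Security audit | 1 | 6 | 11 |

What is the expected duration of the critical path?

te_Backend dev = (2 + 4·7 + 18)/6 = 48/6 = 8
te_Frontend dev = (4 + 4·7 + 10)/6 = 42/6 = 7
te_Database migration = (2 + 4·5 + 8)/6 = 30/6 = 5
te_Unit tests = (2 + 4·4 + 6)/6 = 24/6 = 4
te_Integration tests = (7 + 4·8 + 9)/6 = 48/6 = 8
te_Code review = (7 + 4·10 + 19)/6 = 66/6 = 11
te_Security audit = (1 + 4·5 + 21)/6 = 42/6 = 7
te_Staging deploy = (1 + 4·6 + 11)/6 = 36/6 = 6

Forward pass:
ES_Backend dev = 0; EF_Backend dev = 8
ES_Frontend dev = 0; EF_Frontend dev = 7
ES_Database migration = max(EF_Backend dev=8, EF_Frontend dev=7) = 8; EF_Database migration = 8+5 = 13
ES_Unit tests = max(EF_Backend dev=8, EF_Frontend dev=7) = 8; EF_Unit tests = 8+4 = 12
ES_Integration tests = max(EF_Backend dev=8, EF_Frontend dev=7) = 8; EF_Integration tests = 8+8 = 16
ES_Code review = 8; EF_Code review = 8+11 = 19
ES_Security audit = max(EF_Database migration=13, EF_Unit tests=12) = 13; EF_Security audit = 13+7 = 20
ES_Staging deploy = max(EF_Unit tests=12, EF_Integration tests=16, EF_Code review=19, EF_Security audit=20) = 20; EF_Staging deploy = 20+6 = 26
Expected project duration μ = 26 days. Critical path: Backend dev → Database migration → Security audit → Staging deploy.

26 days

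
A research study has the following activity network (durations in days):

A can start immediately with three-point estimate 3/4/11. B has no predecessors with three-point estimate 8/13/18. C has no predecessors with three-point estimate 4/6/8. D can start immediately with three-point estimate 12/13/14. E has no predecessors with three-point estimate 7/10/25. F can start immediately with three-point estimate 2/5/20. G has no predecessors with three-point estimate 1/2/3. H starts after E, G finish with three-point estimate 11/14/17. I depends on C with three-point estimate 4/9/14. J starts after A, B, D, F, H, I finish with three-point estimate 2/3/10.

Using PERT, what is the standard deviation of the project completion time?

te_A = (3 + 4·4 + 11)/6 = 30/6 = 5; σ²_A = ((11−3)/6)² = 1.778
te_B = (8 + 4·13 + 18)/6 = 78/6 = 13; σ²_B = ((18−8)/6)² = 2.778
te_C = (4 + 4·6 + 8)/6 = 36/6 = 6; σ²_C = ((8−4)/6)² = 0.444
te_D = (12 + 4·13 + 14)/6 = 78/6 = 13; σ²_D = ((14−12)/6)² = 0.111
te_E = (7 + 4·10 + 25)/6 = 72/6 = 12; σ²_E = ((25−7)/6)² = 9.000
te_F = (2 + 4·5 + 20)/6 = 42/6 = 7; σ²_F = ((20−2)/6)² = 9.000
te_G = (1 + 4·2 + 3)/6 = 12/6 = 2; σ²_G = ((3−1)/6)² = 0.111
te_H = (11 + 4·14 + 17)/6 = 84/6 = 14; σ²_H = ((17−11)/6)² = 1.000
te_I = (4 + 4·9 + 14)/6 = 54/6 = 9; σ²_I = ((14−4)/6)² = 2.778
te_J = (2 + 4·3 + 10)/6 = 24/6 = 4; σ²_J = ((10−2)/6)² = 1.778

Forward pass:
ES_A = 0; EF_A = 5
ES_B = 0; EF_B = 13
ES_C = 0; EF_C = 6
ES_D = 0; EF_D = 13
ES_E = 0; EF_E = 12
ES_F = 0; EF_F = 7
ES_G = 0; EF_G = 2
ES_H = max(EF_E=12, EF_G=2) = 12; EF_H = 12+14 = 26
ES_I = 6; EF_I = 6+9 = 15
ES_J = max(EF_A=5, EF_B=13, EF_D=13, EF_F=7, EF_H=26, EF_I=15) = 26; EF_J = 26+4 = 30
Expected project duration μ = 30 days. Critical path: E → H → J.

Variance along critical path = 9.000 + 1.000 + 1.778 = 11.778
σ = √11.778 = 3.432 days

3.43 days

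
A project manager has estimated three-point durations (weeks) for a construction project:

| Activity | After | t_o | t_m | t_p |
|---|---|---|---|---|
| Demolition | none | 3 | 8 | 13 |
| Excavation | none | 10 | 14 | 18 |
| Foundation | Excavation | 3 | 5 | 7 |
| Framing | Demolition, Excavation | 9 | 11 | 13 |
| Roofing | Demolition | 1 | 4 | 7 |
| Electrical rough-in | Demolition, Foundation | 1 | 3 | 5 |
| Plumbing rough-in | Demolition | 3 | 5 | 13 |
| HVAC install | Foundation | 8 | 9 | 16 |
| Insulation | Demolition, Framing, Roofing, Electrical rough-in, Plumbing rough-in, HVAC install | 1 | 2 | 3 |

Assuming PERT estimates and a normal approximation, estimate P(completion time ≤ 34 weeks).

te_Demolition = (3 + 4·8 + 13)/6 = 48/6 = 8; σ²_Demolition = ((13−3)/6)² = 2.778
te_Excavation = (10 + 4·14 + 18)/6 = 84/6 = 14; σ²_Excavation = ((18−10)/6)² = 1.778
te_Foundation = (3 + 4·5 + 7)/6 = 30/6 = 5; σ²_Foundation = ((7−3)/6)² = 0.444
te_Framing = (9 + 4·11 + 13)/6 = 66/6 = 11; σ²_Framing = ((13−9)/6)² = 0.444
te_Roofing = (1 + 4·4 + 7)/6 = 24/6 = 4; σ²_Roofing = ((7−1)/6)² = 1.000
te_Electrical rough-in = (1 + 4·3 + 5)/6 = 18/6 = 3; σ²_Electrical rough-in = ((5−1)/6)² = 0.444
te_Plumbing rough-in = (3 + 4·5 + 13)/6 = 36/6 = 6; σ²_Plumbing rough-in = ((13−3)/6)² = 2.778
te_HVAC install = (8 + 4·9 + 16)/6 = 60/6 = 10; σ²_HVAC install = ((16−8)/6)² = 1.778
te_Insulation = (1 + 4·2 + 3)/6 = 12/6 = 2; σ²_Insulation = ((3−1)/6)² = 0.111

Forward pass:
ES_Demolition = 0; EF_Demolition = 8
ES_Excavation = 0; EF_Excavation = 14
ES_Foundation = 14; EF_Foundation = 14+5 = 19
ES_Framing = max(EF_Demolition=8, EF_Excavation=14) = 14; EF_Framing = 14+11 = 25
ES_Roofing = 8; EF_Roofing = 8+4 = 12
ES_Electrical rough-in = max(EF_Demolition=8, EF_Foundation=19) = 19; EF_Electrical rough-in = 19+3 = 22
ES_Plumbing rough-in = 8; EF_Plumbing rough-in = 8+6 = 14
ES_HVAC install = 19; EF_HVAC install = 19+10 = 29
ES_Insulation = max(EF_Demolition=8, EF_Framing=25, EF_Roofing=12, EF_Electrical rough-in=22, EF_Plumbing rough-in=14, EF_HVAC install=29) = 29; EF_Insulation = 29+2 = 31
Expected project duration μ = 31 weeks. Critical path: Excavation → Foundation → HVAC install → Insulation.

Variance along critical path = 1.778 + 0.444 + 1.778 + 0.111 = 4.111; σ = √4.111 = 2.028 weeks.
Z = (34 − 31) / 2.028 = 1.480
P(T ≤ 34) = Φ(1.480) ≈ 0.931

0.931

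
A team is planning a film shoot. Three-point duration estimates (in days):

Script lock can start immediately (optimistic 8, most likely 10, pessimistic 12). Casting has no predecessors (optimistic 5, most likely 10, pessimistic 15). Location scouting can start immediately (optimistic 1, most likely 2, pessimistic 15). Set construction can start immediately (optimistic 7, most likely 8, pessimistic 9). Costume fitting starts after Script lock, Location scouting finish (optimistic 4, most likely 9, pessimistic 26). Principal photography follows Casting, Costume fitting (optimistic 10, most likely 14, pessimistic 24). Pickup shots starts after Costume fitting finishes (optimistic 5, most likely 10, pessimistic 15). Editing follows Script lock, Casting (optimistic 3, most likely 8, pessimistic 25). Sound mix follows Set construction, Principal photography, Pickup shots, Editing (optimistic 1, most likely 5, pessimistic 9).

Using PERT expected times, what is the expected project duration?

te_Script lock = (8 + 4·10 + 12)/6 = 60/6 = 10
te_Casting = (5 + 4·10 + 15)/6 = 60/6 = 10
te_Location scouting = (1 + 4·2 + 15)/6 = 24/6 = 4
te_Set construction = (7 + 4·8 + 9)/6 = 48/6 = 8
te_Costume fitting = (4 + 4·9 + 26)/6 = 66/6 = 11
te_Principal photography = (10 + 4·14 + 24)/6 = 90/6 = 15
te_Pickup shots = (5 + 4·10 + 15)/6 = 60/6 = 10
te_Editing = (3 + 4·8 + 25)/6 = 60/6 = 10
te_Sound mix = (1 + 4·5 + 9)/6 = 30/6 = 5

Forward pass:
ES_Script lock = 0; EF_Script lock = 10
ES_Casting = 0; EF_Casting = 10
ES_Location scouting = 0; EF_Location scouting = 4
ES_Set construction = 0; EF_Set construction = 8
ES_Costume fitting = max(EF_Script lock=10, EF_Location scouting=4) = 10; EF_Costume fitting = 10+11 = 21
ES_Principal photography = max(EF_Casting=10, EF_Costume fitting=21) = 21; EF_Principal photography = 21+15 = 36
ES_Pickup shots = 21; EF_Pickup shots = 21+10 = 31
ES_Editing = max(EF_Script lock=10, EF_Casting=10) = 10; EF_Editing = 10+10 = 20
ES_Sound mix = max(EF_Set construction=8, EF_Principal photography=36, EF_Pickup shots=31, EF_Editing=20) = 36; EF_Sound mix = 36+5 = 41
Expected project duration μ = 41 days. Critical path: Script lock → Costume fitting → Principal photography → Sound mix.

41 days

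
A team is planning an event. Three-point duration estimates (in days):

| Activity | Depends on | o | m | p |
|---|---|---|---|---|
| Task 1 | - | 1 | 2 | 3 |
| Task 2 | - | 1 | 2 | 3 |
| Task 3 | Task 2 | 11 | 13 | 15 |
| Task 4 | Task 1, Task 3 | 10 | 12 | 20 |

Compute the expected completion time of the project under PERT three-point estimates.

28 days

te_Task 1 = (1 + 4·2 + 3)/6 = 12/6 = 2
te_Task 2 = (1 + 4·2 + 3)/6 = 12/6 = 2
te_Task 3 = (11 + 4·13 + 15)/6 = 78/6 = 13
te_Task 4 = (10 + 4·12 + 20)/6 = 78/6 = 13

Forward pass:
ES_Task 1 = 0; EF_Task 1 = 2
ES_Task 2 = 0; EF_Task 2 = 2
ES_Task 3 = 2; EF_Task 3 = 2+13 = 15
ES_Task 4 = max(EF_Task 1=2, EF_Task 3=15) = 15; EF_Task 4 = 15+13 = 28
Expected project duration μ = 28 days. Critical path: Task 2 → Task 3 → Task 4.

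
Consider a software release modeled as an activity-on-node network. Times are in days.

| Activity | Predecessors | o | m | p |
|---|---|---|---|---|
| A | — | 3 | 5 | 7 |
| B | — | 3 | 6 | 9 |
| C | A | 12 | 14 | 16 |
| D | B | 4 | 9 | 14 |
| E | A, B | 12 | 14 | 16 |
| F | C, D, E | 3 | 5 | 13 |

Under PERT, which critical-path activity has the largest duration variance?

te_A = (3 + 4·5 + 7)/6 = 30/6 = 5; σ²_A = ((7−3)/6)² = 0.444
te_B = (3 + 4·6 + 9)/6 = 36/6 = 6; σ²_B = ((9−3)/6)² = 1.000
te_C = (12 + 4·14 + 16)/6 = 84/6 = 14; σ²_C = ((16−12)/6)² = 0.444
te_D = (4 + 4·9 + 14)/6 = 54/6 = 9; σ²_D = ((14−4)/6)² = 2.778
te_E = (12 + 4·14 + 16)/6 = 84/6 = 14; σ²_E = ((16−12)/6)² = 0.444
te_F = (3 + 4·5 + 13)/6 = 36/6 = 6; σ²_F = ((13−3)/6)² = 2.778

Forward pass:
ES_A = 0; EF_A = 5
ES_B = 0; EF_B = 6
ES_C = 5; EF_C = 5+14 = 19
ES_D = 6; EF_D = 6+9 = 15
ES_E = max(EF_A=5, EF_B=6) = 6; EF_E = 6+14 = 20
ES_F = max(EF_C=19, EF_D=15, EF_E=20) = 20; EF_F = 20+6 = 26
Expected project duration μ = 26 days. Critical path: B → E → F.

Variances on critical path: σ²_B=1.000, σ²_E=0.444, σ²_F=2.778.
Largest is σ²_F = 2.778.

F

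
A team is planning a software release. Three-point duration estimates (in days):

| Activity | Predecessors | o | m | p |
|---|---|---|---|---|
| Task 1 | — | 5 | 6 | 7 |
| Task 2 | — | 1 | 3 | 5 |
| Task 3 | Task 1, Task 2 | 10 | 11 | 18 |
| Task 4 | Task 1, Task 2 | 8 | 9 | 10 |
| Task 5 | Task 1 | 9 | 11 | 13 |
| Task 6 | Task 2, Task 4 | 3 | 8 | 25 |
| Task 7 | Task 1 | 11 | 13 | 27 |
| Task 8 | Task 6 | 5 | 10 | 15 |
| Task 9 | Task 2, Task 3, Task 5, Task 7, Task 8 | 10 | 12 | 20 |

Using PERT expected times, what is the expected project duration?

48 days

te_Task 1 = (5 + 4·6 + 7)/6 = 36/6 = 6
te_Task 2 = (1 + 4·3 + 5)/6 = 18/6 = 3
te_Task 3 = (10 + 4·11 + 18)/6 = 72/6 = 12
te_Task 4 = (8 + 4·9 + 10)/6 = 54/6 = 9
te_Task 5 = (9 + 4·11 + 13)/6 = 66/6 = 11
te_Task 6 = (3 + 4·8 + 25)/6 = 60/6 = 10
te_Task 7 = (11 + 4·13 + 27)/6 = 90/6 = 15
te_Task 8 = (5 + 4·10 + 15)/6 = 60/6 = 10
te_Task 9 = (10 + 4·12 + 20)/6 = 78/6 = 13

Forward pass:
ES_Task 1 = 0; EF_Task 1 = 6
ES_Task 2 = 0; EF_Task 2 = 3
ES_Task 3 = max(EF_Task 1=6, EF_Task 2=3) = 6; EF_Task 3 = 6+12 = 18
ES_Task 4 = max(EF_Task 1=6, EF_Task 2=3) = 6; EF_Task 4 = 6+9 = 15
ES_Task 5 = 6; EF_Task 5 = 6+11 = 17
ES_Task 6 = max(EF_Task 2=3, EF_Task 4=15) = 15; EF_Task 6 = 15+10 = 25
ES_Task 7 = 6; EF_Task 7 = 6+15 = 21
ES_Task 8 = 25; EF_Task 8 = 25+10 = 35
ES_Task 9 = max(EF_Task 2=3, EF_Task 3=18, EF_Task 5=17, EF_Task 7=21, EF_Task 8=35) = 35; EF_Task 9 = 35+13 = 48
Expected project duration μ = 48 days. Critical path: Task 1 → Task 4 → Task 6 → Task 8 → Task 9.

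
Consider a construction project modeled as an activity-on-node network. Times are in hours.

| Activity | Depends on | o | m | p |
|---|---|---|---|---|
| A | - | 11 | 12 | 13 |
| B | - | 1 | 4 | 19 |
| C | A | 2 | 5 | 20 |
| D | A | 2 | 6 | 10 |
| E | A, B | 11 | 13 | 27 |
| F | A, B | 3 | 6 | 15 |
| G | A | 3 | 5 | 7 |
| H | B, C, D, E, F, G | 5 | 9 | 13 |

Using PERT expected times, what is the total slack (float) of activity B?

te_A = (11 + 4·12 + 13)/6 = 72/6 = 12
te_B = (1 + 4·4 + 19)/6 = 36/6 = 6
te_C = (2 + 4·5 + 20)/6 = 42/6 = 7
te_D = (2 + 4·6 + 10)/6 = 36/6 = 6
te_E = (11 + 4·13 + 27)/6 = 90/6 = 15
te_F = (3 + 4·6 + 15)/6 = 42/6 = 7
te_G = (3 + 4·5 + 7)/6 = 30/6 = 5
te_H = (5 + 4·9 + 13)/6 = 54/6 = 9

Forward pass:
ES_A = 0; EF_A = 12
ES_B = 0; EF_B = 6
ES_C = 12; EF_C = 12+7 = 19
ES_D = 12; EF_D = 12+6 = 18
ES_E = max(EF_A=12, EF_B=6) = 12; EF_E = 12+15 = 27
ES_F = max(EF_A=12, EF_B=6) = 12; EF_F = 12+7 = 19
ES_G = 12; EF_G = 12+5 = 17
ES_H = max(EF_B=6, EF_C=19, EF_D=18, EF_E=27, EF_F=19, EF_G=17) = 27; EF_H = 27+9 = 36
Expected project duration μ = 36 hours. Critical path: A → E → H.

Backward pass:
LF_H = 36; LS_H = 36−9 = 27
LF_G = LS_H = 27; LS_G = 27−5 = 22
LF_F = LS_H = 27; LS_F = 27−7 = 20
LF_E = LS_H = 27; LS_E = 27−15 = 12
LF_D = LS_H = 27; LS_D = 27−6 = 21
LF_C = LS_H = 27; LS_C = 27−7 = 20
LF_B = min(LS_E=12, LS_F=20, LS_H=27) = 12; LS_B = 12−6 = 6
LF_A = min(LS_C=20, LS_D=21, LS_E=12, LS_F=20, LS_G=22) = 12; LS_A = 12−12 = 0
Slack_B = LS_B − ES_B = 6 − 0 = 6

6 hours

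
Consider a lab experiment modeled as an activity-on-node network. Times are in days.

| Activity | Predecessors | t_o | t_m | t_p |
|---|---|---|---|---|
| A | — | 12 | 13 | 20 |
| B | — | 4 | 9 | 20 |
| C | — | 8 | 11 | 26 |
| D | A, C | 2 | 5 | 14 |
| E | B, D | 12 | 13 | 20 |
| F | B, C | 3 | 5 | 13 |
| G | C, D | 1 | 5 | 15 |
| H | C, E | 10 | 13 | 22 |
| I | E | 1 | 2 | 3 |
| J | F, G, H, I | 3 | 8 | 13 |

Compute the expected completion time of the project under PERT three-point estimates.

te_A = (12 + 4·13 + 20)/6 = 84/6 = 14
te_B = (4 + 4·9 + 20)/6 = 60/6 = 10
te_C = (8 + 4·11 + 26)/6 = 78/6 = 13
te_D = (2 + 4·5 + 14)/6 = 36/6 = 6
te_E = (12 + 4·13 + 20)/6 = 84/6 = 14
te_F = (3 + 4·5 + 13)/6 = 36/6 = 6
te_G = (1 + 4·5 + 15)/6 = 36/6 = 6
te_H = (10 + 4·13 + 22)/6 = 84/6 = 14
te_I = (1 + 4·2 + 3)/6 = 12/6 = 2
te_J = (3 + 4·8 + 13)/6 = 48/6 = 8

Forward pass:
ES_A = 0; EF_A = 14
ES_B = 0; EF_B = 10
ES_C = 0; EF_C = 13
ES_D = max(EF_A=14, EF_C=13) = 14; EF_D = 14+6 = 20
ES_E = max(EF_B=10, EF_D=20) = 20; EF_E = 20+14 = 34
ES_F = max(EF_B=10, EF_C=13) = 13; EF_F = 13+6 = 19
ES_G = max(EF_C=13, EF_D=20) = 20; EF_G = 20+6 = 26
ES_H = max(EF_C=13, EF_E=34) = 34; EF_H = 34+14 = 48
ES_I = 34; EF_I = 34+2 = 36
ES_J = max(EF_F=19, EF_G=26, EF_H=48, EF_I=36) = 48; EF_J = 48+8 = 56
Expected project duration μ = 56 days. Critical path: A → D → E → H → J.

56 days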